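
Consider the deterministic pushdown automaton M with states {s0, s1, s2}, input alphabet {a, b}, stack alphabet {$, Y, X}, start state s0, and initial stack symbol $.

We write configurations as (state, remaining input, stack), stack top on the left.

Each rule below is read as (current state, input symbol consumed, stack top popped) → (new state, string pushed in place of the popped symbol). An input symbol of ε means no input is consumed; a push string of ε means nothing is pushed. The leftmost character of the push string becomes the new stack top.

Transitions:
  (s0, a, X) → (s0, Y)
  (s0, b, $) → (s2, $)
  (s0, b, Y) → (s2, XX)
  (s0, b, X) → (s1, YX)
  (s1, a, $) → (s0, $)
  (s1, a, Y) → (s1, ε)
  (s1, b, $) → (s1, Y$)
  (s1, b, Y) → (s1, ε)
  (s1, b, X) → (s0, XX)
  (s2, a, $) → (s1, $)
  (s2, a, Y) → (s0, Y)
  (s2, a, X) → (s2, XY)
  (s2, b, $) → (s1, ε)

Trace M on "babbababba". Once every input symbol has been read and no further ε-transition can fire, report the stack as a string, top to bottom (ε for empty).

(s0, babbababba, $)
  read b, top $: go to s2, push $ → (s2, abbababba, $)
  read a, top $: go to s1, push $ → (s1, bbababba, $)
  read b, top $: go to s1, push Y$ → (s1, bababba, Y$)
  read b, top Y: go to s1, push ε → (s1, ababba, $)
  read a, top $: go to s0, push $ → (s0, babba, $)
  read b, top $: go to s2, push $ → (s2, abba, $)
  read a, top $: go to s1, push $ → (s1, bba, $)
  read b, top $: go to s1, push Y$ → (s1, ba, Y$)
  read b, top Y: go to s1, push ε → (s1, a, $)
  read a, top $: go to s0, push $ → (s0, ε, $)
All input consumed in state s0 with stack $.

$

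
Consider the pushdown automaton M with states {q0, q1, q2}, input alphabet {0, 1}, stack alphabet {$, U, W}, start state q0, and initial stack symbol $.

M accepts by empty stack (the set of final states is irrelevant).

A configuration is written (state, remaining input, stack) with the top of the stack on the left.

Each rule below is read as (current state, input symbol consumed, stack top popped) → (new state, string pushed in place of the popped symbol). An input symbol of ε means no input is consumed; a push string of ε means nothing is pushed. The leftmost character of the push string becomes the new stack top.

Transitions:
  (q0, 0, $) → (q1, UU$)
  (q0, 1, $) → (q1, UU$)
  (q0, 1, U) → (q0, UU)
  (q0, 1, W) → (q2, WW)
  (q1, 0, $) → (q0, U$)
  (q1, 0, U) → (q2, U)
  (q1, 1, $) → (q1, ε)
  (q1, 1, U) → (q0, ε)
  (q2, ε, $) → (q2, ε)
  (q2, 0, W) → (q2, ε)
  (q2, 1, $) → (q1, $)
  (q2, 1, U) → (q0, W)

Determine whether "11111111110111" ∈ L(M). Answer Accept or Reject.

No computation consumes all input and empties the stack.

Reject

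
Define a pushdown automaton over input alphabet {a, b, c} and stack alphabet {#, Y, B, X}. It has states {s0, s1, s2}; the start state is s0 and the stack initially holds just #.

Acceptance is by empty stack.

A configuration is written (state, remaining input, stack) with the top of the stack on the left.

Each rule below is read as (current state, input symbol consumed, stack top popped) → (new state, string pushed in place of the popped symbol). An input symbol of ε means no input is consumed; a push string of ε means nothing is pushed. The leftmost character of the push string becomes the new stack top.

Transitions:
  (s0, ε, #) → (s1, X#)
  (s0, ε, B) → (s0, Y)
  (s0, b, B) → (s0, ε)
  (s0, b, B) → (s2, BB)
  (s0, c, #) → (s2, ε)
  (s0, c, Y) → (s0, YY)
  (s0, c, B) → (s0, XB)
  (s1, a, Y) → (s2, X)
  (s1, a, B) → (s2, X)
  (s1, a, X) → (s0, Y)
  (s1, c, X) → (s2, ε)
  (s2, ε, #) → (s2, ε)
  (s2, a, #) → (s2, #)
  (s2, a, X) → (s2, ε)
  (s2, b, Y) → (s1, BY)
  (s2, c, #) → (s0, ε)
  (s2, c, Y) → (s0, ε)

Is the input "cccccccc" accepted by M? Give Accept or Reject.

Reject

No computation consumes all input and empties the stack.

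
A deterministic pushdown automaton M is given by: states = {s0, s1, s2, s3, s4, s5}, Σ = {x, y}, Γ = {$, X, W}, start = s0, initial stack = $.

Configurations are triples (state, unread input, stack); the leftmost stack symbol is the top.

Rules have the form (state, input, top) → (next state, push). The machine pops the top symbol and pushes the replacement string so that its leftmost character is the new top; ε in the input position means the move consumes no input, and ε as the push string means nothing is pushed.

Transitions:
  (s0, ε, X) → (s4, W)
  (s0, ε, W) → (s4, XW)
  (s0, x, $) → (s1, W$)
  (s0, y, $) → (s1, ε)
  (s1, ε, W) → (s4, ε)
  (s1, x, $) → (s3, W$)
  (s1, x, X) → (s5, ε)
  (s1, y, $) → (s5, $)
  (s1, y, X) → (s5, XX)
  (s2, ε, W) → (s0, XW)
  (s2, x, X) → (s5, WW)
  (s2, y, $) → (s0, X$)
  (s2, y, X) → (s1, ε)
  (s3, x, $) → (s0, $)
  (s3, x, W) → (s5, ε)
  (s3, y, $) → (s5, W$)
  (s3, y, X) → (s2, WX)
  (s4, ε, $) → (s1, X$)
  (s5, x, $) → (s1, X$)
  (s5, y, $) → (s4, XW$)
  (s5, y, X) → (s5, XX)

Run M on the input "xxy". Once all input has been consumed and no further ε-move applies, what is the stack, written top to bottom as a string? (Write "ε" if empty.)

XW$

(s0, xxy, $)
  read x, top $: go to s1, push W$ → (s1, xy, W$)
  ε-move, top W: go to s4, push ε → (s4, xy, $)
  ε-move, top $: go to s1, push X$ → (s1, xy, X$)
  read x, top X: go to s5, push ε → (s5, y, $)
  read y, top $: go to s4, push XW$ → (s4, ε, XW$)
All input consumed in state s4 with stack XW$.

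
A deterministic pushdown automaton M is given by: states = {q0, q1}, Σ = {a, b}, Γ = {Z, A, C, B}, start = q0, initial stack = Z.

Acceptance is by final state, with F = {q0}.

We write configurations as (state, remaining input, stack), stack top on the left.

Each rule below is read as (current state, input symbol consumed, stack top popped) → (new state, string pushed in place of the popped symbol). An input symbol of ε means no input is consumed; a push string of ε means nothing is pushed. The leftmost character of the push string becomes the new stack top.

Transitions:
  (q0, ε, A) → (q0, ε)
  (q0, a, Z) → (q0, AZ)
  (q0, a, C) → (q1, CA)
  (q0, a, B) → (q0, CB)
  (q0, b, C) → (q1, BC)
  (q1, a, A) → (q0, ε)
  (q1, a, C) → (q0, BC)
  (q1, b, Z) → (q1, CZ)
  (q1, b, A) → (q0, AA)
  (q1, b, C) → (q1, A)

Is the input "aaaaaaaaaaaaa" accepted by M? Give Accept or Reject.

(q0, aaaaaaaaaaaaa, Z)
  read a, top Z: go to q0, push AZ → (q0, aaaaaaaaaaaa, AZ)
  ε-move, top A: go to q0, push ε → (q0, aaaaaaaaaaaa, Z)
  read a, top Z: go to q0, push AZ → (q0, aaaaaaaaaaa, AZ)
  ε-move, top A: go to q0, push ε → (q0, aaaaaaaaaaa, Z)
  read a, top Z: go to q0, push AZ → (q0, aaaaaaaaaa, AZ)
  ε-move, top A: go to q0, push ε → (q0, aaaaaaaaaa, Z)
  read a, top Z: go to q0, push AZ → (q0, aaaaaaaaa, AZ)
  ε-move, top A: go to q0, push ε → (q0, aaaaaaaaa, Z)
  read a, top Z: go to q0, push AZ → (q0, aaaaaaaa, AZ)
  ε-move, top A: go to q0, push ε → (q0, aaaaaaaa, Z)
  read a, top Z: go to q0, push AZ → (q0, aaaaaaa, AZ)
  ε-move, top A: go to q0, push ε → (q0, aaaaaaa, Z)
  read a, top Z: go to q0, push AZ → (q0, aaaaaa, AZ)
  ε-move, top A: go to q0, push ε → (q0, aaaaaa, Z)
  read a, top Z: go to q0, push AZ → (q0, aaaaa, AZ)
  ε-move, top A: go to q0, push ε → (q0, aaaaa, Z)
  read a, top Z: go to q0, push AZ → (q0, aaaa, AZ)
  ε-move, top A: go to q0, push ε → (q0, aaaa, Z)
  read a, top Z: go to q0, push AZ → (q0, aaa, AZ)
  ε-move, top A: go to q0, push ε → (q0, aaa, Z)
  read a, top Z: go to q0, push AZ → (q0, aa, AZ)
  ε-move, top A: go to q0, push ε → (q0, aa, Z)
  read a, top Z: go to q0, push AZ → (q0, a, AZ)
  ε-move, top A: go to q0, push ε → (q0, a, Z)
  read a, top Z: go to q0, push AZ → (q0, ε, AZ)
All input consumed; state q0 ∈ F.

Accept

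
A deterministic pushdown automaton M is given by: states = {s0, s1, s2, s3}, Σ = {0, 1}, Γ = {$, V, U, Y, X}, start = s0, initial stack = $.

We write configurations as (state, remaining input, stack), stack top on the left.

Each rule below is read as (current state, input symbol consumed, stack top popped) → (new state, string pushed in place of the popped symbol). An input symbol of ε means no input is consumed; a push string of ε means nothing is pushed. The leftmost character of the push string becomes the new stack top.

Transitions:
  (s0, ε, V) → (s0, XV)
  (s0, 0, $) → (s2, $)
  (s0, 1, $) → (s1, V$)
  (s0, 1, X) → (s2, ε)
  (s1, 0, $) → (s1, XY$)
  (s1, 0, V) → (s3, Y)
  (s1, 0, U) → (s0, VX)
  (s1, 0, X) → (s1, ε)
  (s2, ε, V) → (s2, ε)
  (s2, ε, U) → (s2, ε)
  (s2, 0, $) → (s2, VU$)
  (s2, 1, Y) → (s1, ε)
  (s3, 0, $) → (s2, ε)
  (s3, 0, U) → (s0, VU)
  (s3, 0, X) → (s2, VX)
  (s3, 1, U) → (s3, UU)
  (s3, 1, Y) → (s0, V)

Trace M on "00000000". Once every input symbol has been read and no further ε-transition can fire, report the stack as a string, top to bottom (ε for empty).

(s0, 00000000, $) ⊢ (s2, 0000000, $) ⊢ (s2, 000000, VU$) ⊢ (s2, 000000, U$) ⊢ (s2, 000000, $) ⊢ (s2, 00000, VU$) ⊢ (s2, 00000, U$) ⊢ (s2, 00000, $) ⊢ (s2, 0000, VU$) ⊢ (s2, 0000, U$) ⊢ (s2, 0000, $) ⊢ (s2, 000, VU$) ⊢ (s2, 000, U$) ⊢ (s2, 000, $) ⊢ (s2, 00, VU$) ⊢ (s2, 00, U$) ⊢ (s2, 00, $) ⊢ (s2, 0, VU$) ⊢ (s2, 0, U$) ⊢ (s2, 0, $) ⊢ (s2, ε, VU$) ⊢ (s2, ε, U$) ⊢ (s2, ε, $)
All input consumed in state s2 with stack $.

$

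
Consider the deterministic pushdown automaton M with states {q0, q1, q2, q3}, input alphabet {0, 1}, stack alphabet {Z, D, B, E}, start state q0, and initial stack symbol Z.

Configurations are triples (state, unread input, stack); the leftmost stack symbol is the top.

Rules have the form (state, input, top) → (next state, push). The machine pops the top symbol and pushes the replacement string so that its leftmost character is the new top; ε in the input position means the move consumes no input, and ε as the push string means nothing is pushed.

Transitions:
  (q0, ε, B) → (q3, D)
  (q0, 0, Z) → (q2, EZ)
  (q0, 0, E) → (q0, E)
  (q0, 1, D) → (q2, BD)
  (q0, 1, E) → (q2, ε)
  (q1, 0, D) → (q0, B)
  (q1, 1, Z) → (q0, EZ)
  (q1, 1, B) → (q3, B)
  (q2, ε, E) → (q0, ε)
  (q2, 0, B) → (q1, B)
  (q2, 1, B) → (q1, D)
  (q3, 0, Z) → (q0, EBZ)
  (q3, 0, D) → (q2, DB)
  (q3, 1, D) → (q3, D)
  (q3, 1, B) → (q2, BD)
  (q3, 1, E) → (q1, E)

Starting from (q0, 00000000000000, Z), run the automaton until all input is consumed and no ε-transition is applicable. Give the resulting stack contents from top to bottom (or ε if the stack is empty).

(q0, 00000000000000, Z) ⊢ (q2, 0000000000000, EZ) ⊢ (q0, 0000000000000, Z) ⊢ (q2, 000000000000, EZ) ⊢ (q0, 000000000000, Z) ⊢ (q2, 00000000000, EZ) ⊢ (q0, 00000000000, Z) ⊢ (q2, 0000000000, EZ) ⊢ (q0, 0000000000, Z) ⊢ (q2, 000000000, EZ) ⊢ (q0, 000000000, Z) ⊢ (q2, 00000000, EZ) ⊢ (q0, 00000000, Z) ⊢ (q2, 0000000, EZ) ⊢ (q0, 0000000, Z) ⊢ (q2, 000000, EZ) ⊢ (q0, 000000, Z) ⊢ (q2, 00000, EZ) ⊢ (q0, 00000, Z) ⊢ (q2, 0000, EZ) ⊢ (q0, 0000, Z) ⊢ (q2, 000, EZ) ⊢ (q0, 000, Z) ⊢ (q2, 00, EZ) ⊢ (q0, 00, Z) ⊢ (q2, 0, EZ) ⊢ (q0, 0, Z) ⊢ (q2, ε, EZ) ⊢ (q0, ε, Z)
All input consumed in state q0 with stack Z.

Z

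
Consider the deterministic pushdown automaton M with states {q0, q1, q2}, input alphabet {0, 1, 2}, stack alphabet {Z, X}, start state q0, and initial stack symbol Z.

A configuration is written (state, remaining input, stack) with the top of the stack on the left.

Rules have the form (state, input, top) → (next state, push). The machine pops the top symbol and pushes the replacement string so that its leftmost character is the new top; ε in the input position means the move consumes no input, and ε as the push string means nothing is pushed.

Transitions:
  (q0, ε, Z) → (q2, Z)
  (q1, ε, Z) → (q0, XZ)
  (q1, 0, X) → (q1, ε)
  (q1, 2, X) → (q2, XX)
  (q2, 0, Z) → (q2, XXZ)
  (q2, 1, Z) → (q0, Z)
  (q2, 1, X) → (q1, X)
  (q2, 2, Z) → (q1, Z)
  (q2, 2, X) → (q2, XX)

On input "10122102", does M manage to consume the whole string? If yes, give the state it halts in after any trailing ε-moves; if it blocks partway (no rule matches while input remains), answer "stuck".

(q0, 10122102, Z)
  ε-move, top Z: go to q2, push Z → (q2, 10122102, Z)
  read 1, top Z: go to q0, push Z → (q0, 0122102, Z)
  ε-move, top Z: go to q2, push Z → (q2, 0122102, Z)
  read 0, top Z: go to q2, push XXZ → (q2, 122102, XXZ)
  read 1, top X: go to q1, push X → (q1, 22102, XXZ)
  read 2, top X: go to q2, push XX → (q2, 2102, XXXZ)
  read 2, top X: go to q2, push XX → (q2, 102, XXXXZ)
  read 1, top X: go to q1, push X → (q1, 02, XXXXZ)
  read 0, top X: go to q1, push ε → (q1, 2, XXXZ)
  read 2, top X: go to q2, push XX → (q2, ε, XXXXZ)
All input consumed; M is in state q2.

q2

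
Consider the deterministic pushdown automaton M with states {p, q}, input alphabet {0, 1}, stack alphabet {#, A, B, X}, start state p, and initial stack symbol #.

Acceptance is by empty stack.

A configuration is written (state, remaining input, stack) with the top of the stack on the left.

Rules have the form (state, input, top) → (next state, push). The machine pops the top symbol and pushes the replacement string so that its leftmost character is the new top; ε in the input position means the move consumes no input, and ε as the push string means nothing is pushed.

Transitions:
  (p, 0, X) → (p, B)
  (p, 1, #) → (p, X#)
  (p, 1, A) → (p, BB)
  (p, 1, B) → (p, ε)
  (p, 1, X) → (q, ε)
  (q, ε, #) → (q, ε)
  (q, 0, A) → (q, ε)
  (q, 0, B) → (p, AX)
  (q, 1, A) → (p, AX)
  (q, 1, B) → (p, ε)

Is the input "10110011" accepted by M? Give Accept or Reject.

(p, 10110011, #) ⊢ (p, 0110011, X#) ⊢ (p, 110011, B#) ⊢ (p, 10011, #) ⊢ (p, 0011, X#) ⊢ (p, 011, B#)
No transition applies at (p, 011, B#); input not fully consumed.

Reject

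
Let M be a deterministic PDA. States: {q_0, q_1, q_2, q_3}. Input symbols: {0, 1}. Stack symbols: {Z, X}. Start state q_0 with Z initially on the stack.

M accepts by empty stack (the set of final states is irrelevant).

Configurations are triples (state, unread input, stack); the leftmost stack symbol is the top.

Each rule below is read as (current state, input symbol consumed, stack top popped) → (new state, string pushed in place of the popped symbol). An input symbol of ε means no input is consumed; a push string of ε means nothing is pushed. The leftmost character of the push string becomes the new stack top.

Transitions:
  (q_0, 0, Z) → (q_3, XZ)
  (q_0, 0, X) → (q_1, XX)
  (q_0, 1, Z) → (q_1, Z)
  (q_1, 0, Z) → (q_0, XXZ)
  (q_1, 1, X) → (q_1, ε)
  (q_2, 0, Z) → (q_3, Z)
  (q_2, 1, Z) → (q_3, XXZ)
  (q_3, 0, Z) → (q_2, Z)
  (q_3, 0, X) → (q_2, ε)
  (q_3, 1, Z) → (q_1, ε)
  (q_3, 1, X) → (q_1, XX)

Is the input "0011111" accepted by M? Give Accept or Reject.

(q_0, 0011111, Z)
  read 0, top Z: go to q_3, push XZ → (q_3, 011111, XZ)
  read 0, top X: go to q_2, push ε → (q_2, 11111, Z)
  read 1, top Z: go to q_3, push XXZ → (q_3, 1111, XXZ)
  read 1, top X: go to q_1, push XX → (q_1, 111, XXXZ)
  read 1, top X: go to q_1, push ε → (q_1, 11, XXZ)
  read 1, top X: go to q_1, push ε → (q_1, 1, XZ)
  read 1, top X: go to q_1, push ε → (q_1, ε, Z)
All input consumed; stack is Z, not empty, and no further ε-move applies.

Reject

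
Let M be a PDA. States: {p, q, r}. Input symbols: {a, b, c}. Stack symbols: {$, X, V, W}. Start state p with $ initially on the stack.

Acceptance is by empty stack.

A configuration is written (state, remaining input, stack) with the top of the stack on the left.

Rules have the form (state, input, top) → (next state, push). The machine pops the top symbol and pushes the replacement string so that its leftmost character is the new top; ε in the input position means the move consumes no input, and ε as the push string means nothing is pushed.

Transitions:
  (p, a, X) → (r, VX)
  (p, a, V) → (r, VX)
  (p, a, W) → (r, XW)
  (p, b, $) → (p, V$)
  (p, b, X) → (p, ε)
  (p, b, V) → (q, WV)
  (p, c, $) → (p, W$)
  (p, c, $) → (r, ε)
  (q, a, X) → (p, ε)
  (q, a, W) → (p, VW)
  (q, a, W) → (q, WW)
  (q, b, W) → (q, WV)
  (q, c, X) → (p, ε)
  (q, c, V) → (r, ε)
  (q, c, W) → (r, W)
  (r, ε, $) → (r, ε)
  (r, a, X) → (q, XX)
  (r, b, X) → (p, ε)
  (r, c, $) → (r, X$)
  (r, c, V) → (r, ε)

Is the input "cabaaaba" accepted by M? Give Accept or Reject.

No computation consumes all input and empties the stack.

Reject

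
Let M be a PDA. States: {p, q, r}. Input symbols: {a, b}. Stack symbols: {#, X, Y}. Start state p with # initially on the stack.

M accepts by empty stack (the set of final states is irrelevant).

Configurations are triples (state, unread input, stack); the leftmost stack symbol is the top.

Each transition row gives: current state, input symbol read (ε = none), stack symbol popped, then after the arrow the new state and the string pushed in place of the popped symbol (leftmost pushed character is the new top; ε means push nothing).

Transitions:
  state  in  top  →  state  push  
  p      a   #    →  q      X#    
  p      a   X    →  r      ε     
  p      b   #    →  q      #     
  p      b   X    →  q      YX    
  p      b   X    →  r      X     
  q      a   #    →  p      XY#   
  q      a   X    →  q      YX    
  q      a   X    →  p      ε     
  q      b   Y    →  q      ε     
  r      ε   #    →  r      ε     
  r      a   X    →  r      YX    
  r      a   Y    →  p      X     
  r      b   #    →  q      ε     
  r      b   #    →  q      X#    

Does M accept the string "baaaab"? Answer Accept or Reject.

Accept

One accepting computation: (p, baaaab, #) ⊢ (q, aaaab, #) ⊢ (p, aaab, XY#) ⊢ (r, aab, Y#) ⊢ (p, ab, X#) ⊢ (r, b, #) ⊢ (q, ε, ε)
All input consumed and the stack is empty.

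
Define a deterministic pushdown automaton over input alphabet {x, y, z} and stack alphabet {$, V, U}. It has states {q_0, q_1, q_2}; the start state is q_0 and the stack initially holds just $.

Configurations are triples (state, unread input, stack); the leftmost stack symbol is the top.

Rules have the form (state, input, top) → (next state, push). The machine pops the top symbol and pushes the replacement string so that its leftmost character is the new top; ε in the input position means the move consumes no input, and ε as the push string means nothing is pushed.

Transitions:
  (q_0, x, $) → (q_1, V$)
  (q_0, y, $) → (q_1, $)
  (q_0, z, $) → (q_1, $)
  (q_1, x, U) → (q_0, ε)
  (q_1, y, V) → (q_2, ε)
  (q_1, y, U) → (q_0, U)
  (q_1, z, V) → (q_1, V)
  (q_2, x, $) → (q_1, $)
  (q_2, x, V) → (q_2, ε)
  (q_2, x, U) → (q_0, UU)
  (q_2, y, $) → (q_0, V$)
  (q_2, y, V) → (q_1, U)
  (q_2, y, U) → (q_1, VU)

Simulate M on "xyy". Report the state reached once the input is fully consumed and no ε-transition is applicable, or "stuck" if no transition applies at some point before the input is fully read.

q_0

(q_0, xyy, $)
  read x, top $: go to q_1, push V$ → (q_1, yy, V$)
  read y, top V: go to q_2, push ε → (q_2, y, $)
  read y, top $: go to q_0, push V$ → (q_0, ε, V$)
All input consumed; M is in state q_0.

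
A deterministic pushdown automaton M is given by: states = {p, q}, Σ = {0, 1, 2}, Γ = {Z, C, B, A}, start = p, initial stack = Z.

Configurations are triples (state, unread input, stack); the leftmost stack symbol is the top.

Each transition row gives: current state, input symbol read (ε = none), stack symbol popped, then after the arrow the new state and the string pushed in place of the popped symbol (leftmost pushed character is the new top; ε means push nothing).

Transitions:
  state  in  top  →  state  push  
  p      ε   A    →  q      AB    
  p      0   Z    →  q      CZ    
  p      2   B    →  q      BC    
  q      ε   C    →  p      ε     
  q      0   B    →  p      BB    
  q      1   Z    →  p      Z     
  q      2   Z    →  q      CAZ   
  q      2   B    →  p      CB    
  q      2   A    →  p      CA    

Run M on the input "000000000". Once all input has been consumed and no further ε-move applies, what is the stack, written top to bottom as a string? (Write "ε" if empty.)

Z

(p, 000000000, Z)
  read 0, top Z: go to q, push CZ → (q, 00000000, CZ)
  ε-move, top C: go to p, push ε → (p, 00000000, Z)
  read 0, top Z: go to q, push CZ → (q, 0000000, CZ)
  ε-move, top C: go to p, push ε → (p, 0000000, Z)
  read 0, top Z: go to q, push CZ → (q, 000000, CZ)
  ε-move, top C: go to p, push ε → (p, 000000, Z)
  read 0, top Z: go to q, push CZ → (q, 00000, CZ)
  ε-move, top C: go to p, push ε → (p, 00000, Z)
  read 0, top Z: go to q, push CZ → (q, 0000, CZ)
  ε-move, top C: go to p, push ε → (p, 0000, Z)
  read 0, top Z: go to q, push CZ → (q, 000, CZ)
  ε-move, top C: go to p, push ε → (p, 000, Z)
  read 0, top Z: go to q, push CZ → (q, 00, CZ)
  ε-move, top C: go to p, push ε → (p, 00, Z)
  read 0, top Z: go to q, push CZ → (q, 0, CZ)
  ε-move, top C: go to p, push ε → (p, 0, Z)
  read 0, top Z: go to q, push CZ → (q, ε, CZ)
  ε-move, top C: go to p, push ε → (p, ε, Z)
All input consumed in state p with stack Z.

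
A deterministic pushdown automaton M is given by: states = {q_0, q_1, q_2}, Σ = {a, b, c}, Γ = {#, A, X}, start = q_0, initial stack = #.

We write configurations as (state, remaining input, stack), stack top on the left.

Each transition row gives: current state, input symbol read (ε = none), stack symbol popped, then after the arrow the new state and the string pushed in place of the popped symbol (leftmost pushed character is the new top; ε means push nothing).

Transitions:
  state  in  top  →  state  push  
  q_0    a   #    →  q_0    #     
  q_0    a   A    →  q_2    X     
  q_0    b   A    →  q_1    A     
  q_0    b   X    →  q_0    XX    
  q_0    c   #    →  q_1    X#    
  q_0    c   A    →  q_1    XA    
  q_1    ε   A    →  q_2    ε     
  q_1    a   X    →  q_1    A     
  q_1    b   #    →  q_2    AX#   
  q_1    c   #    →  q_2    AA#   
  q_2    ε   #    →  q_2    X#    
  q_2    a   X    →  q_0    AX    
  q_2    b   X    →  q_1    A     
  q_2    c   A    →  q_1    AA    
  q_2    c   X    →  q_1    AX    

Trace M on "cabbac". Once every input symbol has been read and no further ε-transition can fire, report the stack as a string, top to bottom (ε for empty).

(q_0, cabbac, #) ⊢ (q_1, abbac, X#) ⊢ (q_1, bbac, A#) ⊢ (q_2, bbac, #) ⊢ (q_2, bbac, X#) ⊢ (q_1, bac, A#) ⊢ (q_2, bac, #) ⊢ (q_2, bac, X#) ⊢ (q_1, ac, A#) ⊢ (q_2, ac, #) ⊢ (q_2, ac, X#) ⊢ (q_0, c, AX#) ⊢ (q_1, ε, XAX#)
All input consumed in state q_1 with stack XAX#.

XAX#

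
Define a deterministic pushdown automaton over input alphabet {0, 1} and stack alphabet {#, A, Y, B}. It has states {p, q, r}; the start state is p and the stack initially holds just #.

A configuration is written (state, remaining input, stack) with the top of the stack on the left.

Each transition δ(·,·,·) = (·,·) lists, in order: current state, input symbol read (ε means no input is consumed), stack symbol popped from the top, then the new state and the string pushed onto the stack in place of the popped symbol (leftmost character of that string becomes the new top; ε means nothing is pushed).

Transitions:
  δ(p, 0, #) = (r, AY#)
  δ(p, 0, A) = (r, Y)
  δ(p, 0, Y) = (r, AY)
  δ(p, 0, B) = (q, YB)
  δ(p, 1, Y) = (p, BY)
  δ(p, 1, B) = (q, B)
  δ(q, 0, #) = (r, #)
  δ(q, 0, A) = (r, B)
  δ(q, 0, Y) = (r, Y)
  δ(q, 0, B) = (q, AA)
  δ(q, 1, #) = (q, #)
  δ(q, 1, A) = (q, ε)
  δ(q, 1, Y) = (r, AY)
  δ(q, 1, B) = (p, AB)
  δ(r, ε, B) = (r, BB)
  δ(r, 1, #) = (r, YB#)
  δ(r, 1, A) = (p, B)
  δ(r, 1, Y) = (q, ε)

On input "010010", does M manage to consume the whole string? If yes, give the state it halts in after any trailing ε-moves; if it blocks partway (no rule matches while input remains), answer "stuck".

q

(p, 010010, #)
  read 0, top #: go to r, push AY# → (r, 10010, AY#)
  read 1, top A: go to p, push B → (p, 0010, BY#)
  read 0, top B: go to q, push YB → (q, 010, YBY#)
  read 0, top Y: go to r, push Y → (r, 10, YBY#)
  read 1, top Y: go to q, push ε → (q, 0, BY#)
  read 0, top B: go to q, push AA → (q, ε, AAY#)
All input consumed; M is in state q.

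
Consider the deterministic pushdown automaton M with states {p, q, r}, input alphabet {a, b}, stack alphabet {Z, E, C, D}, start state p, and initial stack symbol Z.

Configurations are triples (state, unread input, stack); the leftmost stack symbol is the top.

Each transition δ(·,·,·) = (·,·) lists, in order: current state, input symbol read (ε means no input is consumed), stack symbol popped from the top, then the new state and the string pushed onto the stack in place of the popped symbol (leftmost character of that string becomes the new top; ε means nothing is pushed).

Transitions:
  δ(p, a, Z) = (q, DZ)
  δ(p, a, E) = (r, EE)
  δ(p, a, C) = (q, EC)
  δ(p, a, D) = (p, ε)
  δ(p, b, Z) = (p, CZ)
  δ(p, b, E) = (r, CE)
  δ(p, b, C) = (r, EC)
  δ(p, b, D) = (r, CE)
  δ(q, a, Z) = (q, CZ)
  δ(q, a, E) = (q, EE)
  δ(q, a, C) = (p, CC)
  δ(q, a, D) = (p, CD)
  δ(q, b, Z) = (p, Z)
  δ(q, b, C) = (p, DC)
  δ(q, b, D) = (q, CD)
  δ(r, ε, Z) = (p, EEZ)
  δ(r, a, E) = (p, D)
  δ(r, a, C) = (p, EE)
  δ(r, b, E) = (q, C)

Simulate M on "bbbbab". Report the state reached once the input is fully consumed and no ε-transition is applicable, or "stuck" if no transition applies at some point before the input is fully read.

r

(p, bbbbab, Z)
  read b, top Z: go to p, push CZ → (p, bbbab, CZ)
  read b, top C: go to r, push EC → (r, bbab, ECZ)
  read b, top E: go to q, push C → (q, bab, CCZ)
  read b, top C: go to p, push DC → (p, ab, DCCZ)
  read a, top D: go to p, push ε → (p, b, CCZ)
  read b, top C: go to r, push EC → (r, ε, ECCZ)
All input consumed; M is in state r.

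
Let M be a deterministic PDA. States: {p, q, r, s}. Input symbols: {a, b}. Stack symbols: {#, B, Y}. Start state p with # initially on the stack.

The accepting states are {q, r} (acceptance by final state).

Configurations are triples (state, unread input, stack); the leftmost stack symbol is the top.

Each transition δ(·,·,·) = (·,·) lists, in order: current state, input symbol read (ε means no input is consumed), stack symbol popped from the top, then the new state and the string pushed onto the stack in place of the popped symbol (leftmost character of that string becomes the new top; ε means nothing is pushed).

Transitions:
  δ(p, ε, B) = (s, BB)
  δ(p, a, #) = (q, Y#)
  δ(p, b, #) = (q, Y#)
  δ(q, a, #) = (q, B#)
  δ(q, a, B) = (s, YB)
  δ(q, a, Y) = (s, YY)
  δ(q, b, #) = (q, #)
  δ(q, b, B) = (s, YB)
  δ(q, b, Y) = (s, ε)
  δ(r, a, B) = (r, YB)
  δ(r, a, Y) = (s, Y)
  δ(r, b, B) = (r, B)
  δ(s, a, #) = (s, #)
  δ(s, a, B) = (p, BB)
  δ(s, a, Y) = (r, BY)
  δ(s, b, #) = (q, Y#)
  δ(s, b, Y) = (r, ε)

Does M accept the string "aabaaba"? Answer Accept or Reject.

(p, aabaaba, #)
  read a, top #: go to q, push Y# → (q, abaaba, Y#)
  read a, top Y: go to s, push YY → (s, baaba, YY#)
  read b, top Y: go to r, push ε → (r, aaba, Y#)
  read a, top Y: go to s, push Y → (s, aba, Y#)
  read a, top Y: go to r, push BY → (r, ba, BY#)
  read b, top B: go to r, push B → (r, a, BY#)
  read a, top B: go to r, push YB → (r, ε, YBY#)
All input consumed; state r ∈ F.

Accept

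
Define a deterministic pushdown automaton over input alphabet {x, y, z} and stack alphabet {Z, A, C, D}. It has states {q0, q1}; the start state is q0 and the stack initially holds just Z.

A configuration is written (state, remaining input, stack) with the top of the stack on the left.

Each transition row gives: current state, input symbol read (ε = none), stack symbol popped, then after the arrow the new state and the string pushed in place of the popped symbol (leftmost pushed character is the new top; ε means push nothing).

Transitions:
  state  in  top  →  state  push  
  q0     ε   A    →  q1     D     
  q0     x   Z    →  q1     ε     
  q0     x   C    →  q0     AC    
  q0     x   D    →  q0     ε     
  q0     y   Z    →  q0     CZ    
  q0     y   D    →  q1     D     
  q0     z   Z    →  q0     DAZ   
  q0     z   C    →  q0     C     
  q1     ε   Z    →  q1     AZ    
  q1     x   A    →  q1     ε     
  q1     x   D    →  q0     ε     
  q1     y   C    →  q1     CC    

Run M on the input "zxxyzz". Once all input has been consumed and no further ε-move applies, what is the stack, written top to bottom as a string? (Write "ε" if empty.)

(q0, zxxyzz, Z)
  read z, top Z: go to q0, push DAZ → (q0, xxyzz, DAZ)
  read x, top D: go to q0, push ε → (q0, xyzz, AZ)
  ε-move, top A: go to q1, push D → (q1, xyzz, DZ)
  read x, top D: go to q0, push ε → (q0, yzz, Z)
  read y, top Z: go to q0, push CZ → (q0, zz, CZ)
  read z, top C: go to q0, push C → (q0, z, CZ)
  read z, top C: go to q0, push C → (q0, ε, CZ)
All input consumed in state q0 with stack CZ.

CZ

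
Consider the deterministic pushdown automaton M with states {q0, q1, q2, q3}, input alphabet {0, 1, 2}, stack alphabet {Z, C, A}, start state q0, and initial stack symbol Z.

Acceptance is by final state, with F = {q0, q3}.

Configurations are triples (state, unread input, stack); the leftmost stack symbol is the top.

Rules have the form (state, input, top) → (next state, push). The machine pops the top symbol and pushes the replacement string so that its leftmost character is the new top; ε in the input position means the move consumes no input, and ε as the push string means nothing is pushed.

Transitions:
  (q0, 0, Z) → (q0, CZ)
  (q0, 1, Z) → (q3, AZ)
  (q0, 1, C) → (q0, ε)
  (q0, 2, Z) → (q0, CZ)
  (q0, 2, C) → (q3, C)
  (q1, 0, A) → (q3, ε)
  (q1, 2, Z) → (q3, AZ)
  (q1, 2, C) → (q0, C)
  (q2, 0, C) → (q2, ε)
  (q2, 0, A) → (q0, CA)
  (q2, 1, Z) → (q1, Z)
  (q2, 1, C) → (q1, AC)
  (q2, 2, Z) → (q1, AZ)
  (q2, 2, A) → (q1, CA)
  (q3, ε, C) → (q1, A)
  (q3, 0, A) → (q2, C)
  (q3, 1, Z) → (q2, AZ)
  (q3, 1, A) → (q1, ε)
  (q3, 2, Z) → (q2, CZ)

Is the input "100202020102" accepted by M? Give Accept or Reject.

Accept

(q0, 100202020102, Z)
  read 1, top Z: go to q3, push AZ → (q3, 00202020102, AZ)
  read 0, top A: go to q2, push C → (q2, 0202020102, CZ)
  read 0, top C: go to q2, push ε → (q2, 202020102, Z)
  read 2, top Z: go to q1, push AZ → (q1, 02020102, AZ)
  read 0, top A: go to q3, push ε → (q3, 2020102, Z)
  read 2, top Z: go to q2, push CZ → (q2, 020102, CZ)
  read 0, top C: go to q2, push ε → (q2, 20102, Z)
  read 2, top Z: go to q1, push AZ → (q1, 0102, AZ)
  read 0, top A: go to q3, push ε → (q3, 102, Z)
  read 1, top Z: go to q2, push AZ → (q2, 02, AZ)
  read 0, top A: go to q0, push CA → (q0, 2, CAZ)
  read 2, top C: go to q3, push C → (q3, ε, CAZ)
All input consumed; state q3 ∈ F.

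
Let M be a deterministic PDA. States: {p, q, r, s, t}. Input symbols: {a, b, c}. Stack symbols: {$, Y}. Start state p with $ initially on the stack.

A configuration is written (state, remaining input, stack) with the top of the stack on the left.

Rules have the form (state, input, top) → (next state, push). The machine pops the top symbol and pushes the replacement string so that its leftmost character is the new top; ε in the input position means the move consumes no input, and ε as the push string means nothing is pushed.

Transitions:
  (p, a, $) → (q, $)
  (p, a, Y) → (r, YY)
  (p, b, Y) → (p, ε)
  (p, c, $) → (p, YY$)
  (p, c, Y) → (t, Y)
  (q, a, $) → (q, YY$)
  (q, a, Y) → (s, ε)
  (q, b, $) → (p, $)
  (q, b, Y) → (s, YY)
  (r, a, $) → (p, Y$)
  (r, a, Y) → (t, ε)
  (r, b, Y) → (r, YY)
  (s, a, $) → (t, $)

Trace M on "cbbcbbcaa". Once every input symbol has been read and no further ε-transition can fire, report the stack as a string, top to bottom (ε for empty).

YY$

(p, cbbcbbcaa, $)
  read c, top $: go to p, push YY$ → (p, bbcbbcaa, YY$)
  read b, top Y: go to p, push ε → (p, bcbbcaa, Y$)
  read b, top Y: go to p, push ε → (p, cbbcaa, $)
  read c, top $: go to p, push YY$ → (p, bbcaa, YY$)
  read b, top Y: go to p, push ε → (p, bcaa, Y$)
  read b, top Y: go to p, push ε → (p, caa, $)
  read c, top $: go to p, push YY$ → (p, aa, YY$)
  read a, top Y: go to r, push YY → (r, a, YYY$)
  read a, top Y: go to t, push ε → (t, ε, YY$)
All input consumed in state t with stack YY$.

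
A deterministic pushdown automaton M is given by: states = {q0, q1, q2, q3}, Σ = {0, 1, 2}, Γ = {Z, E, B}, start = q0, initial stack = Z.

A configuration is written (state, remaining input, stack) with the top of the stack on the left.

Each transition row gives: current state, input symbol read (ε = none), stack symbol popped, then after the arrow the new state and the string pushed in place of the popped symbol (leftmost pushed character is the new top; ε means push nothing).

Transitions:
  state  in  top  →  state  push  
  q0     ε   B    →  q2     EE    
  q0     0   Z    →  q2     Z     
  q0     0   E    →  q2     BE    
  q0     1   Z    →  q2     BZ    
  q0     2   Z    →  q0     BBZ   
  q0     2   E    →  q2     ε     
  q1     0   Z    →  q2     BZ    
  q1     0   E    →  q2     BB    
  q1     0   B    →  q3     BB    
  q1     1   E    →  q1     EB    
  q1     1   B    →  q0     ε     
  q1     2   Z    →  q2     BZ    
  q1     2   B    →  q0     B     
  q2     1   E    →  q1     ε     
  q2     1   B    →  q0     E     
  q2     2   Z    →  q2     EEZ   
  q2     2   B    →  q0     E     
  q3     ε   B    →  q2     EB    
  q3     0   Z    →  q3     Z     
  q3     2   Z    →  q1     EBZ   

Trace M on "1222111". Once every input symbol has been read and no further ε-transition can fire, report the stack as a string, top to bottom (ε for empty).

(q0, 1222111, Z) ⊢ (q2, 222111, BZ) ⊢ (q0, 22111, EZ) ⊢ (q2, 2111, Z) ⊢ (q2, 111, EEZ) ⊢ (q1, 11, EZ) ⊢ (q1, 1, EBZ) ⊢ (q1, ε, EBBZ)
All input consumed in state q1 with stack EBBZ.

EBBZ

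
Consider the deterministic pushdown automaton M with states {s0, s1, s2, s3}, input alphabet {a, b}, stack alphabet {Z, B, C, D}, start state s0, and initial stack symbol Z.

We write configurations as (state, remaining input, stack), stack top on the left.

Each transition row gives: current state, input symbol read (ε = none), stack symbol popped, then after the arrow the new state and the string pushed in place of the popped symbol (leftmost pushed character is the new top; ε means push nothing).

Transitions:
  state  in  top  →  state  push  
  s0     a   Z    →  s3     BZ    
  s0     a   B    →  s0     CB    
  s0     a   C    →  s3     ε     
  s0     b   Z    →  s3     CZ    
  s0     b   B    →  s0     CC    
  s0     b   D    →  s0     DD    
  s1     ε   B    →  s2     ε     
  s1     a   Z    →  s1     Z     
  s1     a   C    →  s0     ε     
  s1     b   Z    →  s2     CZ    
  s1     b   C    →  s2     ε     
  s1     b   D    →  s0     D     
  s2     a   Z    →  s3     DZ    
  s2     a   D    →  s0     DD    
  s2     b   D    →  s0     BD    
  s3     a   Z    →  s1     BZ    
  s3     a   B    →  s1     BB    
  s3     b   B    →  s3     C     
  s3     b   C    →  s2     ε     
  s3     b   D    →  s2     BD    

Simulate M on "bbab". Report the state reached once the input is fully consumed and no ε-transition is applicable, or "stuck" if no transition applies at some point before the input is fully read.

s2

(s0, bbab, Z)
  read b, top Z: go to s3, push CZ → (s3, bab, CZ)
  read b, top C: go to s2, push ε → (s2, ab, Z)
  read a, top Z: go to s3, push DZ → (s3, b, DZ)
  read b, top D: go to s2, push BD → (s2, ε, BDZ)
All input consumed; M is in state s2.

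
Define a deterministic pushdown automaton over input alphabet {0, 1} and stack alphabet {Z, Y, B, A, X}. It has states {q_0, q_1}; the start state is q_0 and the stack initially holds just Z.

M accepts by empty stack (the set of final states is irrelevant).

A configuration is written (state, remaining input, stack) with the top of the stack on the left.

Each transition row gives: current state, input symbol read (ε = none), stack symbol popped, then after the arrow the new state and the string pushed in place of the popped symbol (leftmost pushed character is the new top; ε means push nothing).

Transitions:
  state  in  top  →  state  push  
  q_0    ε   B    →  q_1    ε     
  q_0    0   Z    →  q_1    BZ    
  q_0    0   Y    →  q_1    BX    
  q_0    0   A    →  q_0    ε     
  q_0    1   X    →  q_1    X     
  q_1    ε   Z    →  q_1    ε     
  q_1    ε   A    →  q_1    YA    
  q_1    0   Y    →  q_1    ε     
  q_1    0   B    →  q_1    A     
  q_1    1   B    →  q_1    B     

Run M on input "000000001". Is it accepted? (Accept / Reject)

Reject

(q_0, 000000001, Z)
  read 0, top Z: go to q_1, push BZ → (q_1, 00000001, BZ)
  read 0, top B: go to q_1, push A → (q_1, 0000001, AZ)
  ε-move, top A: go to q_1, push YA → (q_1, 0000001, YAZ)
  read 0, top Y: go to q_1, push ε → (q_1, 000001, AZ)
  ε-move, top A: go to q_1, push YA → (q_1, 000001, YAZ)
  read 0, top Y: go to q_1, push ε → (q_1, 00001, AZ)
  ε-move, top A: go to q_1, push YA → (q_1, 00001, YAZ)
  read 0, top Y: go to q_1, push ε → (q_1, 0001, AZ)
  ε-move, top A: go to q_1, push YA → (q_1, 0001, YAZ)
  read 0, top Y: go to q_1, push ε → (q_1, 001, AZ)
  ε-move, top A: go to q_1, push YA → (q_1, 001, YAZ)
  read 0, top Y: go to q_1, push ε → (q_1, 01, AZ)
  ε-move, top A: go to q_1, push YA → (q_1, 01, YAZ)
  read 0, top Y: go to q_1, push ε → (q_1, 1, AZ)
  ε-move, top A: go to q_1, push YA → (q_1, 1, YAZ)
No transition applies at (q_1, 1, YAZ); input not fully consumed.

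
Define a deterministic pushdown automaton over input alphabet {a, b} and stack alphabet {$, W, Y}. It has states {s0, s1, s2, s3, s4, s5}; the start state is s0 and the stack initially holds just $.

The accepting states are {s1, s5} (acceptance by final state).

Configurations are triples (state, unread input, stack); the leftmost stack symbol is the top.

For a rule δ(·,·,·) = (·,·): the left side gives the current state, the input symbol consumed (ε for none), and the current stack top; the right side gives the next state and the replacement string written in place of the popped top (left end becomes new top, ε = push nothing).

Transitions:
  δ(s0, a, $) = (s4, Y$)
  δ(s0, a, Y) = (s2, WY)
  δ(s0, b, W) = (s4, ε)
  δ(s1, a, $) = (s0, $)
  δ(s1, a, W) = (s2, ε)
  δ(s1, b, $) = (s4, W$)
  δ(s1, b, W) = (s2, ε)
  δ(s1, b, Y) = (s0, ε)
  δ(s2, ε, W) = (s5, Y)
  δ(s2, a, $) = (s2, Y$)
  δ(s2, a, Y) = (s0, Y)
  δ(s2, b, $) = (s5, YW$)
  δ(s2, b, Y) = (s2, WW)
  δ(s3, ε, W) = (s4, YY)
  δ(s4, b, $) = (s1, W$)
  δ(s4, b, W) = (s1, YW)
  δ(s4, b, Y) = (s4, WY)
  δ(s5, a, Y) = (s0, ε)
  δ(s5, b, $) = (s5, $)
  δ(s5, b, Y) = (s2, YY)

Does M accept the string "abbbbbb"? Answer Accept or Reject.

Accept

(s0, abbbbbb, $)
  read a, top $: go to s4, push Y$ → (s4, bbbbbb, Y$)
  read b, top Y: go to s4, push WY → (s4, bbbbb, WY$)
  read b, top W: go to s1, push YW → (s1, bbbb, YWY$)
  read b, top Y: go to s0, push ε → (s0, bbb, WY$)
  read b, top W: go to s4, push ε → (s4, bb, Y$)
  read b, top Y: go to s4, push WY → (s4, b, WY$)
  read b, top W: go to s1, push YW → (s1, ε, YWY$)
All input consumed; state s1 ∈ F.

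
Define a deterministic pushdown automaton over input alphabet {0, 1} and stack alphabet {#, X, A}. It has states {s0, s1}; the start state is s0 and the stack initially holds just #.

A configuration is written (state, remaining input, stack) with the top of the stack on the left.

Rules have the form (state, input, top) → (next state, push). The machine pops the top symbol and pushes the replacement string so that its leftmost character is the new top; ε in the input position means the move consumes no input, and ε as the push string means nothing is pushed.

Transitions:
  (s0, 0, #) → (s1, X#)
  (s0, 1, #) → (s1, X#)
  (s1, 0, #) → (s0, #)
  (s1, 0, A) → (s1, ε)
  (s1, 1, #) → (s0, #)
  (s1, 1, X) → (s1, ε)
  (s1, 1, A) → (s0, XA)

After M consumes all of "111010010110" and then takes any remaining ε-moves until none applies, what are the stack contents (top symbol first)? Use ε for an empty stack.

#

(s0, 111010010110, #)
  read 1, top #: go to s1, push X# → (s1, 11010010110, X#)
  read 1, top X: go to s1, push ε → (s1, 1010010110, #)
  read 1, top #: go to s0, push # → (s0, 010010110, #)
  read 0, top #: go to s1, push X# → (s1, 10010110, X#)
  read 1, top X: go to s1, push ε → (s1, 0010110, #)
  read 0, top #: go to s0, push # → (s0, 010110, #)
  read 0, top #: go to s1, push X# → (s1, 10110, X#)
  read 1, top X: go to s1, push ε → (s1, 0110, #)
  read 0, top #: go to s0, push # → (s0, 110, #)
  read 1, top #: go to s1, push X# → (s1, 10, X#)
  read 1, top X: go to s1, push ε → (s1, 0, #)
  read 0, top #: go to s0, push # → (s0, ε, #)
All input consumed in state s0 with stack #.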